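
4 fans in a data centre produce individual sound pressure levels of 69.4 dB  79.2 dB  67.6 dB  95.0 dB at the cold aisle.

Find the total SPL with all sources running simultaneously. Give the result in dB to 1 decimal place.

Sum in the linear (power) domain: Σ 10^(Lᵢ/10) = 10^(69.4/10) + 10^(79.2/10) + 10^(67.6/10) + 10^(95.0/10) = 3.26e+09.
L_total = 10·log₁₀(3.26e+09) = 95.1 dB.

95.1 dB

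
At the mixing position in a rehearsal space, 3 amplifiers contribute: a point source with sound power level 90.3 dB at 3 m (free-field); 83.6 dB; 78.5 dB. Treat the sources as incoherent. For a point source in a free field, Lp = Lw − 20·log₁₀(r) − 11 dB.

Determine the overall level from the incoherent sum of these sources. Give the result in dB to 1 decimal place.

Source at 3 m: Lp = 90.3 − 20·log₁₀(3) − 11 = 69.8 dB.
Σ 10^(Lᵢ/10) = 3.094e+08.
Combined level = 10 log₁₀(3.094e+08) = 84.9 dB.

84.9 dB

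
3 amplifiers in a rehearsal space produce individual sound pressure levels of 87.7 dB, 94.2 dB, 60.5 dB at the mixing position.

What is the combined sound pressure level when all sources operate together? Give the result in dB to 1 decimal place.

95.1 dB

Σ 10^(Lᵢ/10) = 3.22e+09.
Combined level = 10 log₁₀(3.22e+09) = 95.1 dB.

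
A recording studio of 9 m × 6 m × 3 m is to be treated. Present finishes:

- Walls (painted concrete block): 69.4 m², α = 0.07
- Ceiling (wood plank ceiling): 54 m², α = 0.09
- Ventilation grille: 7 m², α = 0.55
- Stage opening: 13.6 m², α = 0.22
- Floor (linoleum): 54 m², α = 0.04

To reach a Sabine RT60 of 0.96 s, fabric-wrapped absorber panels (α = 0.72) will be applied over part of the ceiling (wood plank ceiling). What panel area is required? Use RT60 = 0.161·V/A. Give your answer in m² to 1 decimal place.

13.4

Equivalent absorption area: A₁ = 69.4×0.07 + 54×0.09 + 7×0.55 + 13.6×0.22 + 54×0.04 = 18.720 m².
Required A₂ = 0.161·162/0.96 = 27.169 sabins.
ΔA needed = 27.169 − 18.720 = 8.449 sabins.
Each m² of panel replacing the ceiling (wood plank ceiling) adds (0.72 − 0.09) = 0.63 sabins.
Area = ΔA/Δα = 8.449/0.63 = 13.4 m².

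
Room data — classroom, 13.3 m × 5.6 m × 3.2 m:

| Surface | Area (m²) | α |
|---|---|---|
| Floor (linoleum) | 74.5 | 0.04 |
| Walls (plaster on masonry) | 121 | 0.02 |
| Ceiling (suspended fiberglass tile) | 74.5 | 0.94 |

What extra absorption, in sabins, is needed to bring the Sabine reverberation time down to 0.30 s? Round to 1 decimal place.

52.5 sabins

Equivalent absorption area: A₁ = 74.5×0.04 + 121×0.02 + 74.5×0.94 = 75.430 m².
Target A₂ = 0.161·238.336/0.30 = 127.907 sabins (V = 238.336 m³).
Shortfall: 127.907 − 75.430 = 52.5 sabins.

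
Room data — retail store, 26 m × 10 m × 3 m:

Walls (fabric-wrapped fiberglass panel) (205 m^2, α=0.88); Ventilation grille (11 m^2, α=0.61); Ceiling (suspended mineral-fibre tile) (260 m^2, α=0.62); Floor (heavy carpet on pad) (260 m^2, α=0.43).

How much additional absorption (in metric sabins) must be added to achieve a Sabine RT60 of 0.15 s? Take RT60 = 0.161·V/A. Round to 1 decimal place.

A₁ = Σ Sᵢαᵢ = 205·0.88 + 11·0.61 + 260·0.62 + 260·0.43 = 460.110 sabins.
Target A₂ = 0.161·780/0.15 = 837.200 sabins (V = 780 m³).
ΔA = A₂ − A₁ = 837.200 − 460.110 = 377.1 sabins.

377.1 sabins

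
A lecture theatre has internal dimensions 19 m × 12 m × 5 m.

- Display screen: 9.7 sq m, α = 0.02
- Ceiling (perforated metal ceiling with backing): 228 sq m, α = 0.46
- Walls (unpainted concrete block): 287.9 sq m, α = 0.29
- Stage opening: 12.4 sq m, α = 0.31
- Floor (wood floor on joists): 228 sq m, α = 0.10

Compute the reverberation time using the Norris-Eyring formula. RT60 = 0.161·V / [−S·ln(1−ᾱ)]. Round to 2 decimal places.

Total surface area S = 9.7 + 228 + 287.9 + 12.4 + 228 = 766.0 sq m.
Σ(Sᵢαᵢ) = 9.7·0.02 + 228·0.46 + 287.9·0.29 + 12.4·0.31 + 228·0.10 = 215.209.
Mean coefficient ᾱ = A/S = 0.2810.
−S·ln(1−ᾱ) = −766.0 × ln(1 − 0.2810) = 252.699.
V = 19 × 12 × 5 = 1140 m³.
RT60 = 0.161 × 1140 / 252.699 = 0.73 s.

0.73 s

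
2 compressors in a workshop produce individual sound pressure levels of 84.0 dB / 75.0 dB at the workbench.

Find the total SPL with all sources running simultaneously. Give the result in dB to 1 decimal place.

84.5 dB

Σ 10^(Lᵢ/10) = 2.828e+08.
Back to dB: 10·log₁₀ Σ = 84.5 dB.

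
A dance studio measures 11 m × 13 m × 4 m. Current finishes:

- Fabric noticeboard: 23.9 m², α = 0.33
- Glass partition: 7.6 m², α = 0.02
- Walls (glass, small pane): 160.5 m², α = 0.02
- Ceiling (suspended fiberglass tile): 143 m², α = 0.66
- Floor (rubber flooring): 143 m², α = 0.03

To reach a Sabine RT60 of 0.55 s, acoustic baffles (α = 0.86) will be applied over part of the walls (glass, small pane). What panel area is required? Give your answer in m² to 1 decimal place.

68.5

Summing Sᵢαᵢ: 7.887 + 0.152 + 3.210 + 94.380 + 4.290 → A₁ = 109.919 sabins.
Required A₂ = 0.161·572/0.55 = 167.440 sabins.
ΔA needed = 167.440 − 109.919 = 57.521 sabins.
Net gain per m²: Δα = 0.86 − 0.02 = 0.84.
Panel area = 57.521 / 0.84 = 68.5 m².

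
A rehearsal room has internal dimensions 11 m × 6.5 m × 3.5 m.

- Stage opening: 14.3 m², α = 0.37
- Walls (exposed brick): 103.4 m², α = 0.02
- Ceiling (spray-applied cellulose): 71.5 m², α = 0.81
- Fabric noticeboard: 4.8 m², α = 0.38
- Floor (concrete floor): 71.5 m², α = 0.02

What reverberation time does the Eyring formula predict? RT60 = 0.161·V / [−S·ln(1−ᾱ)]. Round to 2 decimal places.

0.51 s

Total surface area S = 14.3 + 103.4 + 71.5 + 4.8 + 71.5 = 265.5 m².
Σ(Sᵢαᵢ) = 14.3·0.37 + 103.4·0.02 + 71.5·0.81 + 4.8·0.38 + 71.5·0.02 = 68.528.
Mean coefficient ᾱ = A/S = 0.2581.
−S·ln(1−ᾱ) = −265.5 × ln(1 − 0.2581) = 79.263.
V = 11 × 6.5 × 3.5 = 250.25 m³.
T = 0.161·V/[−S·ln(1−ᾱ)] = 0.161·250.25/79.263 = 0.51 s.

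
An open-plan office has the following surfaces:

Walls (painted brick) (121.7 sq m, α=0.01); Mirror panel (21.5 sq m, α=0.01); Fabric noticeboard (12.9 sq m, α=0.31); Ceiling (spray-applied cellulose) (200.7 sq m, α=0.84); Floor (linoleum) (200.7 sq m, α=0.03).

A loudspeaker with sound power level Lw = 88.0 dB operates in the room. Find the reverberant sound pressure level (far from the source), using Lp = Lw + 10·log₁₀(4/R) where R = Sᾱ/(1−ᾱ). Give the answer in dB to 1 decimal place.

69.8 dB

A = 180.040 sabins; S = 557.5 sq m.
ᾱ = 180.040/557.5 = 0.3229; R = Sᾱ/(1−ᾱ) = 180.040/(1−0.3229) = 265.899 sq m.
Lp = Lw + 10 log₁₀(4/R) = 88.0 -18.23 = 69.8 dB.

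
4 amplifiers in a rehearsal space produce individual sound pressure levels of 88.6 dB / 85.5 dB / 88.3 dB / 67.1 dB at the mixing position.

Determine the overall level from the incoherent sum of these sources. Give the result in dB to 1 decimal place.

Σ 10^(Lᵢ/10) = 1.76e+09.
Combined level = 10 log₁₀(1.76e+09) = 92.5 dB.

92.5 dB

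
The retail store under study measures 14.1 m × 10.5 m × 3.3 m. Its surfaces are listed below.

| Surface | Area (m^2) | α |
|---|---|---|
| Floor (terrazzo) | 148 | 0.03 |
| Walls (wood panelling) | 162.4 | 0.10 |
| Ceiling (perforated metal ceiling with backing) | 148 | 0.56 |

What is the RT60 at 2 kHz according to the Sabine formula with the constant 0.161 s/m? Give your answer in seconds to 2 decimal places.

Equivalent absorption area: A = 148*0.03 + 162.4*0.10 + 148*0.56 = 103.560 m^2.
V = 14.1·10.5·3.3 = 488.565 m³.
T = 0.161 V/A = 0.161·488.565/103.560 = 0.76 s.

0.76 seconds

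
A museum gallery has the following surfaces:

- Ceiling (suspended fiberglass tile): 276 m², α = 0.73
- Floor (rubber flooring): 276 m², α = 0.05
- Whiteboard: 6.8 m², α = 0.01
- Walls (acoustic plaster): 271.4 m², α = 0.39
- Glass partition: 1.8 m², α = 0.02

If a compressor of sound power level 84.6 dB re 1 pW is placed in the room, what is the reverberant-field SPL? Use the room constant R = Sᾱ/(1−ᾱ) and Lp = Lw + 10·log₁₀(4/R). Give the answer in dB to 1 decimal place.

63.4 dB

Σ(Sᵢαᵢ) = 276×0.73 + 276×0.05 + 6.8×0.01 + 271.4×0.39 + 1.8×0.02 = 321.230; total area S = 832.0 m².
ᾱ = 321.230/832.0 = 0.3861; R = Sᾱ/(1−ᾱ) = 321.230/(1−0.3861) = 523.261 m².
Lp = 84.6 + 10·log₁₀(4/523.261) = 84.6 + (-21.17) = 63.4 dB.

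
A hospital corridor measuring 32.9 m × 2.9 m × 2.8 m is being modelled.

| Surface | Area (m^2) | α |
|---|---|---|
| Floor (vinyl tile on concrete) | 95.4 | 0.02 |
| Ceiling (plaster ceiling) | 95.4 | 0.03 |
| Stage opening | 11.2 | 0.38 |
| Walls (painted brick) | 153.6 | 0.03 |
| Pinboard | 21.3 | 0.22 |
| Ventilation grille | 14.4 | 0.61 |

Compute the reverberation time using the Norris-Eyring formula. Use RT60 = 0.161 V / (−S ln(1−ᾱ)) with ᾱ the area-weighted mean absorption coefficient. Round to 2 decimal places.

S = Σ Sᵢ = 391.3 m^2.
Absorption A = 95.4×0.02 + 95.4×0.03 + 11.2×0.38 + 153.6×0.03 + 21.3×0.22 + 14.4×0.61 = 27.104 sabins.
ᾱ = 27.104 / 391.3 = 0.0693.
Eyring denominator: −S ln(1−ᾱ) = 28.102.
V = 32.9 × 2.9 × 2.8 = 267.148 m³.
RT60 = 0.161 × 267.148 / 28.102 = 1.53 s.

1.53 sec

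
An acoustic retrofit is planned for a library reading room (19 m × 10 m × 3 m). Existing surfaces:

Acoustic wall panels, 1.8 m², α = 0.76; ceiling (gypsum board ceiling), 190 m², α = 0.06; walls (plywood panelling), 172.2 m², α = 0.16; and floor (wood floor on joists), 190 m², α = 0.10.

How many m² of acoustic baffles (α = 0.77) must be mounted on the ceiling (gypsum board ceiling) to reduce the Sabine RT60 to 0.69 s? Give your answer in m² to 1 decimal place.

Equivalent absorption area: A₁ = 1.8·0.76 + 190·0.06 + 172.2·0.16 + 190·0.10 = 59.320 m².
V = 570 m³. Target absorption A₂ = 0.161 × 570 / 0.69 = 133.000 sabins.
ΔA needed = 133.000 − 59.320 = 73.680 sabins.
Net gain per m²: Δα = 0.77 − 0.06 = 0.71.
Panel area = 73.680 / 0.71 = 103.8 m².

103.8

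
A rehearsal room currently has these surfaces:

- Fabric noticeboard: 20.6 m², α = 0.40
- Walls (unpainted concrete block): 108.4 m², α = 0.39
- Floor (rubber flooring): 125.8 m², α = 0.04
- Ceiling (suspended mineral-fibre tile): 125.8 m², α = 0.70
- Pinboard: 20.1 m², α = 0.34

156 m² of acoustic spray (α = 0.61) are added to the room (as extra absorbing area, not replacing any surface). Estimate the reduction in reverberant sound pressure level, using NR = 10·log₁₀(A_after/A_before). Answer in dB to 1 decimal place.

A_before = Σ Sᵢαᵢ = 20.6×0.40 + 108.4×0.39 + 125.8×0.04 + 125.8×0.70 + 20.1×0.34 = 150.442 sabins.
Treatment contributes 156·0.61 = 95.160 sabins.
New total A_after = 245.602 sabins.
NR = 10·log₁₀(245.602/150.442) = 2.1 dB.

2.1 dB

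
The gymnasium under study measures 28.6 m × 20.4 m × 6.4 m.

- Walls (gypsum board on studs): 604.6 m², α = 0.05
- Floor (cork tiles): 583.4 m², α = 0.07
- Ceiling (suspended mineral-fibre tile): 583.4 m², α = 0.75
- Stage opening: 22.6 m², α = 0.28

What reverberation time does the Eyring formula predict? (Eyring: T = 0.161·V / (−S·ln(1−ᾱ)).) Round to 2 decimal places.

0.99 sec

S = Σ Sᵢ = 1794.0 m².
Σ(Sᵢαᵢ) = 604.6×0.05 + 583.4×0.07 + 583.4×0.75 + 22.6×0.28 = 514.946.
ᾱ = 514.946 / 1794.0 = 0.2870.
−S·ln(1−ᾱ) = −1794.0 × ln(1 − 0.2870) = 606.863.
V = 28.6 × 20.4 × 6.4 = 3734.016 m³.
RT60 = 0.161 × 3734.016 / 606.863 = 0.99 s.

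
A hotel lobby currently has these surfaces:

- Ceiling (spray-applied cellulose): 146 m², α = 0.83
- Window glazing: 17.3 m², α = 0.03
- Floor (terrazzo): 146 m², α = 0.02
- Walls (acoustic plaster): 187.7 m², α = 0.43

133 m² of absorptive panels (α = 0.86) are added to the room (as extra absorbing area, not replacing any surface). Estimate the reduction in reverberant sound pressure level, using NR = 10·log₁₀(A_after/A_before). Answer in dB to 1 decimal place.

A_before = Σ Sᵢαᵢ = 146*0.83 + 17.3*0.03 + 146*0.02 + 187.7*0.43 = 205.330 sabins.
Added absorption = 133 × 0.86 = 114.380 sabins.
New total A_after = 319.710 sabins.
Reduction = 10 log₁₀(A_after/A_before) = 10 log₁₀(1.5571) = 1.9 dB.

1.9 dB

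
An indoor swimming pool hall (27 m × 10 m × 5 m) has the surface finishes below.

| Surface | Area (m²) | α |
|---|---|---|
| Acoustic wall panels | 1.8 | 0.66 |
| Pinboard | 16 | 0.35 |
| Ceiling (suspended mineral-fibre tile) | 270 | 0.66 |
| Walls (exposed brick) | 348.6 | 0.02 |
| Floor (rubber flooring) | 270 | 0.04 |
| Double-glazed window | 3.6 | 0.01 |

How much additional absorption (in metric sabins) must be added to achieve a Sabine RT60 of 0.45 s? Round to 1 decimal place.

Summing Sᵢαᵢ: 1.188 + 5.600 + 178.200 + 6.972 + 10.800 + 0.036 → A₁ = 202.796 sabins.
For T = 0.45 s, need A₂ = 0.161·V/T = 0.161·1350/0.45 = 483.000 sabins.
Shortfall: 483.000 − 202.796 = 280.2 sabins.

280.2 sabins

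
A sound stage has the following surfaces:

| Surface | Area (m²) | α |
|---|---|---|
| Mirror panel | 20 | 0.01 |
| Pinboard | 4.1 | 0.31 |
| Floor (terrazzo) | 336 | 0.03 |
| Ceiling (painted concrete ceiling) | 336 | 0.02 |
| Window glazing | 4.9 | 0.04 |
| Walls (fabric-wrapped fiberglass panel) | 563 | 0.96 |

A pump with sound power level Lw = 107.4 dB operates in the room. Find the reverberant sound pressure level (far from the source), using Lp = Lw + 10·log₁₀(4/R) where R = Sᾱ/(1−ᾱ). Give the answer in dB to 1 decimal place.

Σ(Sᵢαᵢ) = 20·0.01 + 4.1·0.31 + 336·0.03 + 336·0.02 + 4.9·0.04 + 563·0.96 = 558.947; total area S = 1264.0 m².
ᾱ = 558.947/1264.0 = 0.4422; R = Sᾱ/(1−ᾱ) = 558.947/(1−0.4422) = 1002.056 m².
Lp = Lw + 10 log₁₀(4/R) = 107.4 -23.99 = 83.4 dB.

83.4 dB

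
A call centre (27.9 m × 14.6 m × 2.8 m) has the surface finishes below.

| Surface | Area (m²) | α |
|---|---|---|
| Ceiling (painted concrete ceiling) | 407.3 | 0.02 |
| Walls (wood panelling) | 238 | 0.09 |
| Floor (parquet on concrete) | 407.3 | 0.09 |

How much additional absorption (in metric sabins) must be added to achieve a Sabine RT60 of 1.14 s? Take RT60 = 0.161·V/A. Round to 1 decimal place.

Summing Sᵢαᵢ: 8.146 + 21.420 + 36.657 → A₁ = 66.223 sabins.
Target A₂ = 0.161·1140.552/1.14 = 161.078 sabins (V = 1140.552 m³).
Additional absorption ΔA = 161.078 − 66.223 = 94.9 sabins.

94.9 sabins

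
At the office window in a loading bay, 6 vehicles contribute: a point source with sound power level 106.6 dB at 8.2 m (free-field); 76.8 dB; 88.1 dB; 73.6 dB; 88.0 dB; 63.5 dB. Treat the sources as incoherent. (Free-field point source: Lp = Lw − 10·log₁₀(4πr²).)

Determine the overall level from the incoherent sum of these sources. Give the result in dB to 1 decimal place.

Source at 8.2 m: Lp = 106.6 − 10·log₁₀(4π·8.2²) = 106.6 − 10·log₁₀(844.963) = 77.3 dB.
Converting to relative power and adding: 10^(77.3/10) + 10^(76.8/10) + 10^(88.1/10) + 10^(73.6/10) + 10^(88.0/10) + 10^(63.5/10) = 1.403e+09.
L_total = 10·log₁₀(1.403e+09) = 91.5 dB.

91.5 dB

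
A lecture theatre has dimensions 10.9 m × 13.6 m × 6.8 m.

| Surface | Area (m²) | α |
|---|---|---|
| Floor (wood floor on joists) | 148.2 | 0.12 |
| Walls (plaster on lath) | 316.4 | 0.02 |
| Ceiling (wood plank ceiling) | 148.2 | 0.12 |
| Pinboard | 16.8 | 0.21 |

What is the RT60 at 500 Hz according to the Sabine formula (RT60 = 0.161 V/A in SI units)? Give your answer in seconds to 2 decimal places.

A = Σ Sᵢαᵢ = 148.2*0.12 + 316.4*0.02 + 148.2*0.12 + 16.8*0.21 = 45.424 sabins.
Room volume: 1008.032 m³.
RT60 = 0.161 · V / A = 0.161 × 1008.032 / 45.424 = 3.57 s.

3.57 s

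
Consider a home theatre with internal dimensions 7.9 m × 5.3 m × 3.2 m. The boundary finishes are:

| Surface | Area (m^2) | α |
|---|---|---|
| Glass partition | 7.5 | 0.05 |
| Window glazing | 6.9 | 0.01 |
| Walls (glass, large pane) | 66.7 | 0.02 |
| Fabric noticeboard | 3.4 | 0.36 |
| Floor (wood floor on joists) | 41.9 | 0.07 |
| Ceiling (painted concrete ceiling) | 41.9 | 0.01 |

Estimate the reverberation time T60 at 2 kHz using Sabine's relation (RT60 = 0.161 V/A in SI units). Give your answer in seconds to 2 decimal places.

Total absorption A = 7.5*0.05 + 6.9*0.01 + 66.7*0.02 + 3.4*0.36 + 41.9*0.07 + 41.9*0.01
  = 0.375 + 0.069 + 1.334 + 1.224 + 2.933 + 0.419 = 6.354 m^2 sabins.
V = 7.9·5.3·3.2 = 133.984 m³.
RT60 = 0.161 · V / A = 0.161 × 133.984 / 6.354 = 3.39 s.

3.39 seconds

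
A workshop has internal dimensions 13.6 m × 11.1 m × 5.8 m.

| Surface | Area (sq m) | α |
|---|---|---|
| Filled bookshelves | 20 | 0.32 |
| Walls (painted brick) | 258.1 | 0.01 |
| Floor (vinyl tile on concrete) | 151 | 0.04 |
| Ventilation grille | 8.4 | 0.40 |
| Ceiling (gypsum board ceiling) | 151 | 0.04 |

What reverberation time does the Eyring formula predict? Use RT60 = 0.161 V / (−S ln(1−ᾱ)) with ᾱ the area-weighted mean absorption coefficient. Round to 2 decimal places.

5.65 sec

S = Σ Sᵢ = 588.5 sq m.
Σ(Sᵢαᵢ) = 20·0.32 + 258.1·0.01 + 151·0.04 + 8.4·0.40 + 151·0.04 = 24.421.
ᾱ = 24.421 / 588.5 = 0.0415.
−S·ln(1−ᾱ) = −588.5 × ln(1 − 0.0415) = 24.944.
V = 13.6 × 11.1 × 5.8 = 875.568 m³.
T = 0.161·V/[−S·ln(1−ᾱ)] = 0.161·875.568/24.944 = 5.65 s.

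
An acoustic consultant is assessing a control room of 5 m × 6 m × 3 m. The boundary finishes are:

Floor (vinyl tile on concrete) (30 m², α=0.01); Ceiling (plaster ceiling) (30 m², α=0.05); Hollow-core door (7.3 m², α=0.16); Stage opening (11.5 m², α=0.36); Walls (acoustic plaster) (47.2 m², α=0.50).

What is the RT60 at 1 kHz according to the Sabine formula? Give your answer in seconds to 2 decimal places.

0.47 sec

A = Σ Sᵢαᵢ = 30×0.01 + 30×0.05 + 7.3×0.16 + 11.5×0.36 + 47.2×0.50 = 30.708 sabins.
V = 5·6·3 = 90 m³.
Sabine: RT60 = 0.161 × 90 / 30.708 = 0.47 s.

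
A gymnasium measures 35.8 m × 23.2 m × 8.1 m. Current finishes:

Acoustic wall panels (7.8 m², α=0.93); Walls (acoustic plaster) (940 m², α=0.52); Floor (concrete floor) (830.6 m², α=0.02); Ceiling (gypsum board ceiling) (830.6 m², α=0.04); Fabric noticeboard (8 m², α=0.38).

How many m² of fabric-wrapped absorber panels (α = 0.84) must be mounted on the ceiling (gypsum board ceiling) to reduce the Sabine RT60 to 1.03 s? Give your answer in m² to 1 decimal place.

Equivalent absorption area: A₁ = 7.8*0.93 + 940*0.52 + 830.6*0.02 + 830.6*0.04 + 8*0.38 = 548.930 m².
V = 6727.536 m³. Target absorption A₂ = 0.161 × 6727.536 / 1.03 = 1051.586 sabins.
ΔA needed = 1051.586 − 548.930 = 502.656 sabins.
Each m² of panel replacing the ceiling (gypsum board ceiling) adds (0.84 − 0.04) = 0.80 sabins.
Area = ΔA/Δα = 502.656/0.80 = 628.3 m².

628.3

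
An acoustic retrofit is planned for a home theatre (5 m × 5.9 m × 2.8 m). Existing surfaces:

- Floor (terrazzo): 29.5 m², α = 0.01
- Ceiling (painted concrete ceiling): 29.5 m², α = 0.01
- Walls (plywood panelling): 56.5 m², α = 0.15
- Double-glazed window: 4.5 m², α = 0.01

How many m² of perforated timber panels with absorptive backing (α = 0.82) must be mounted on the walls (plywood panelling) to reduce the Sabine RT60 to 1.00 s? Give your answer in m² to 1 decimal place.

6.3

A₁ = Σ Sᵢαᵢ = 29.5×0.01 + 29.5×0.01 + 56.5×0.15 + 4.5×0.01 = 9.110 sabins.
V = 82.6 m³. Target absorption A₂ = 0.161 × 82.6 / 1.00 = 13.299 sabins.
Absorption to add: 13.299 − 9.110 = 4.189 sabins.
Net gain per m²: Δα = 0.82 − 0.15 = 0.67.
Area = ΔA/Δα = 4.189/0.67 = 6.3 m².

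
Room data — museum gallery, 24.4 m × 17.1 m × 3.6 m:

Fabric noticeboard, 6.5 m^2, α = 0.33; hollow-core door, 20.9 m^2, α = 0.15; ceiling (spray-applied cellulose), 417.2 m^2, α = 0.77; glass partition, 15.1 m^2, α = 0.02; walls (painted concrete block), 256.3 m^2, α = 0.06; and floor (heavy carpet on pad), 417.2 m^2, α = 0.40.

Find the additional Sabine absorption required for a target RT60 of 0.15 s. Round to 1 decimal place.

Summing Sᵢαᵢ: 2.145 + 3.135 + 321.244 + 0.302 + 15.378 + 166.880 → A₁ = 509.084 sabins.
Target A₂ = 0.161·1502.064/0.15 = 1612.215 sabins (V = 1502.064 m³).
ΔA = A₂ − A₁ = 1612.215 − 509.084 = 1103.1 sabins.

1103.1 sabins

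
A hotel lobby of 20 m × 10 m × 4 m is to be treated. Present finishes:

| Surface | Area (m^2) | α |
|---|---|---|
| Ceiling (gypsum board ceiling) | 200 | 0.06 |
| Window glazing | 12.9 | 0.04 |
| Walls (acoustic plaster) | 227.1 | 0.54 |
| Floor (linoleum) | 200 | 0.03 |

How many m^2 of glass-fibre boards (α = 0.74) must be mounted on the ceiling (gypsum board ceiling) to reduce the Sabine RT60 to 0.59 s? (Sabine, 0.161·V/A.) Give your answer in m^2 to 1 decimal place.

A₁ = Σ Sᵢαᵢ = 200·0.06 + 12.9·0.04 + 227.1·0.54 + 200·0.03 = 141.150 sabins.
V = 800 m³. Target absorption A₂ = 0.161 × 800 / 0.59 = 218.305 sabins.
ΔA needed = 218.305 − 141.150 = 77.155 sabins.
Net gain per m^2: Δα = 0.74 − 0.06 = 0.68.
Area = ΔA/Δα = 77.155/0.68 = 113.5 m^2.

113.5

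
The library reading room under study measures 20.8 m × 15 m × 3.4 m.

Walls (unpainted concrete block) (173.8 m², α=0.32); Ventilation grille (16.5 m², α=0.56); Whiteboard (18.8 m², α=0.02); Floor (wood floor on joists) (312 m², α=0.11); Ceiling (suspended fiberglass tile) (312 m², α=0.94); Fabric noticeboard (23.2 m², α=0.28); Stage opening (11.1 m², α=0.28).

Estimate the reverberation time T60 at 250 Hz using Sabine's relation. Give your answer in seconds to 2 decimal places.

0.42 seconds

Total absorption A = 173.8×0.32 + 16.5×0.56 + 18.8×0.02 + 312×0.11 + 312×0.94 + 23.2×0.28 + 11.1×0.28
  = 55.616 + 9.240 + 0.376 + 34.320 + 293.280 + 6.496 + 3.108 = 402.436 m² sabins.
Volume V = 20.8 × 15 × 3.4 = 1060.8 m³.
RT60 = 0.161 · V / A = 0.161 × 1060.8 / 402.436 = 0.42 s.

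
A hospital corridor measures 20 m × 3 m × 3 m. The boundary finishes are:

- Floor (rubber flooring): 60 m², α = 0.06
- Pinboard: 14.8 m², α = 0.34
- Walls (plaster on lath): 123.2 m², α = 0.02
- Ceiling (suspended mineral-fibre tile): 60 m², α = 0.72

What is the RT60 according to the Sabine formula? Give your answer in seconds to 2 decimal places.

Summing Sᵢαᵢ: 3.600 + 5.032 + 2.464 + 43.200 → A = 54.296 sabins.
V = 20·3·3 = 180 m³.
RT60 = 0.161 · V / A = 0.161 × 180 / 54.296 = 0.53 s.

0.53 sec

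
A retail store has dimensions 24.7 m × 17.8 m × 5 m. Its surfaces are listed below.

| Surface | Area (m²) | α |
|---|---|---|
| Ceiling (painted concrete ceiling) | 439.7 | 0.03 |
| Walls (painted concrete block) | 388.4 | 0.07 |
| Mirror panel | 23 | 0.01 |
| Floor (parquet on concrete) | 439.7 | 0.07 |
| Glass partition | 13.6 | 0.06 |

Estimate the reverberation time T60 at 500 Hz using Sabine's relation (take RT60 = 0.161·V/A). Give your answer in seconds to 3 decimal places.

Summing Sᵢαᵢ: 13.191 + 27.188 + 0.230 + 30.779 + 0.816 → A = 72.204 sabins.
V = 24.7·17.8·5 = 2198.3 m³.
T = 0.161 V/A = 0.161·2198.3/72.204 = 4.902 s.

4.902 sec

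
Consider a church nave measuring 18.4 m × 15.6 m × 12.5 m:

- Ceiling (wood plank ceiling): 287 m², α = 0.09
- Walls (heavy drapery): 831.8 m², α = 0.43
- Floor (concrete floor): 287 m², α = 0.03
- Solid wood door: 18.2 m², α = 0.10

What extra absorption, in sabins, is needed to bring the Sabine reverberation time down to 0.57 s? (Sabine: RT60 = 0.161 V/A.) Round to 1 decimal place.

Equivalent absorption area: A₁ = 287×0.09 + 831.8×0.43 + 287×0.03 + 18.2×0.10 = 393.934 m².
Target A₂ = 0.161·3588/0.57 = 1013.453 sabins (V = 3588 m³).
Shortfall: 1013.453 − 393.934 = 619.5 sabins.

619.5 sabins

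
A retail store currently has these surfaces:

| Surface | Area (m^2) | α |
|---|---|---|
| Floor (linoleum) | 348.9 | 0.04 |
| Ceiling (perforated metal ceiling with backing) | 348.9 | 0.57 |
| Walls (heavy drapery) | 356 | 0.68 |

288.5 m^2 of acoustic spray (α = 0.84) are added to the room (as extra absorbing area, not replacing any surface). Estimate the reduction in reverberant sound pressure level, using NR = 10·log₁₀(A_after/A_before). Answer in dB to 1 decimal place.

Total absorption A_before = 348.9*0.04 + 348.9*0.57 + 356*0.68
  = 13.956 + 198.873 + 242.080 = 454.909 m^2 sabins.
Treatment contributes 288.5·0.84 = 242.340 sabins.
New total A_after = 697.249 sabins.
Reduction = 10 log₁₀(A_after/A_before) = 10 log₁₀(1.5327) = 1.9 dB.

1.9 dB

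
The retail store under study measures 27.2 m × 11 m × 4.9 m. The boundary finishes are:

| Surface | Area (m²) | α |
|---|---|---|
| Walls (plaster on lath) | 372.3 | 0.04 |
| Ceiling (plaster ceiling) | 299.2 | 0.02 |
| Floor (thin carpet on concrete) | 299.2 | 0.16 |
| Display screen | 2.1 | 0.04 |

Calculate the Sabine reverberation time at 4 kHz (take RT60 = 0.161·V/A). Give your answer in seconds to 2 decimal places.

3.43 seconds

Summing Sᵢαᵢ: 14.892 + 5.984 + 47.872 + 0.084 → A = 68.832 sabins.
V = 27.2·11·4.9 = 1466.08 m³.
Sabine: RT60 = 0.161 × 1466.08 / 68.832 = 3.43 s.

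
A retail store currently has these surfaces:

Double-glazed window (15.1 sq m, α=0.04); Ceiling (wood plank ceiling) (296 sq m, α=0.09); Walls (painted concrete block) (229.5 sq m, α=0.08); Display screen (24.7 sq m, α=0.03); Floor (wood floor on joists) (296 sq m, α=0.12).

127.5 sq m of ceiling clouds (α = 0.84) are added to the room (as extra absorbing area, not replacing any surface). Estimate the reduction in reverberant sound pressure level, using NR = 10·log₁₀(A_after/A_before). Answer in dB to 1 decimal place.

3.6 dB

A_before = Σ Sᵢαᵢ = 15.1·0.04 + 296·0.09 + 229.5·0.08 + 24.7·0.03 + 296·0.12 = 81.865 sabins.
Treatment contributes 127.5·0.84 = 107.100 sabins.
New total A_after = 188.965 sabins.
NR = 10·log₁₀(188.965/81.865) = 3.6 dB.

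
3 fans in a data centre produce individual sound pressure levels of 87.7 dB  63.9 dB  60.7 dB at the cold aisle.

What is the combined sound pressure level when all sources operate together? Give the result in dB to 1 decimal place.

Converting to relative power and adding: 10^(87.7/10) + 10^(63.9/10) + 10^(60.7/10) = 5.925e+08.
L_total = 10·log₁₀(5.925e+08) = 87.7 dB.

87.7 dB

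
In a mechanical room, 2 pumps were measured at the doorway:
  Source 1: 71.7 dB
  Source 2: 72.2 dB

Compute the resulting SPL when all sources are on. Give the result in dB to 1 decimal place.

Converting to relative power and adding: 10^(71.7/10) + 10^(72.2/10) = 3.139e+07.
Combined level = 10 log₁₀(3.139e+07) = 75.0 dB.

75.0 dB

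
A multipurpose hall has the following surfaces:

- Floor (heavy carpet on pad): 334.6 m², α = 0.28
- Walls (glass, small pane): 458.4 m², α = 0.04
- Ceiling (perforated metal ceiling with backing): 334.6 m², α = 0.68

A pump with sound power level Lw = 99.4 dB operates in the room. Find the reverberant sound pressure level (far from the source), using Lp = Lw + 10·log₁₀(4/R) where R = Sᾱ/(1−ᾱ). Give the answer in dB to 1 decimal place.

A = 339.552 sabins; S = 1127.6 m².
ᾱ = 339.552/1127.6 = 0.3011; R = Sᾱ/(1−ᾱ) = 339.552/(1−0.3011) = 485.838 m².
Lp = 99.4 + 10·log₁₀(4/485.838) = 99.4 + (-20.84) = 78.6 dB.

78.6 dB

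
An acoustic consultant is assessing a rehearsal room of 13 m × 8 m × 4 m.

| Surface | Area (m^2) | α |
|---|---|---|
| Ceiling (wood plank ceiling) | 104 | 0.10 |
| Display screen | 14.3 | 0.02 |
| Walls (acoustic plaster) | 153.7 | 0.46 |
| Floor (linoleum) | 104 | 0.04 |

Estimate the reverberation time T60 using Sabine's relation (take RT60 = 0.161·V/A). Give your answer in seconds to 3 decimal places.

0.783 seconds

Summing Sᵢαᵢ: 10.400 + 0.286 + 70.702 + 4.160 → A = 85.548 sabins.
V = 13·8·4 = 416 m³.
Sabine: RT60 = 0.161 × 416 / 85.548 = 0.783 s.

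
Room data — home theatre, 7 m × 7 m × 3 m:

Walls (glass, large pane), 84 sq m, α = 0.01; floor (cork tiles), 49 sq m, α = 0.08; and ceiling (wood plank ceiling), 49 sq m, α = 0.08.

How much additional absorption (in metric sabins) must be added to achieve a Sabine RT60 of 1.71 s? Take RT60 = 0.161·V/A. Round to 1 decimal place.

A₁ = Σ Sᵢαᵢ = 84*0.01 + 49*0.08 + 49*0.08 = 8.680 sabins.
For T = 1.71 s, need A₂ = 0.161·V/T = 0.161·147/1.71 = 13.840 sabins.
Additional absorption ΔA = 13.840 − 8.680 = 5.2 sabins.

5.2 sabins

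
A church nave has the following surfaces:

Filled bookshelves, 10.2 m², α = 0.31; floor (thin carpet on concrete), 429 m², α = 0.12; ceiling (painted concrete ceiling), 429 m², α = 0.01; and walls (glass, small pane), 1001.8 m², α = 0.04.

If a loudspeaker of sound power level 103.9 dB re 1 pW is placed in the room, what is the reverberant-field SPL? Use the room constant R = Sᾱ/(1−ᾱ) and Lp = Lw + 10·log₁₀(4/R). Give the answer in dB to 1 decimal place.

89.7 dB

Σ(Sᵢαᵢ) = 10.2×0.31 + 429×0.12 + 429×0.01 + 1001.8×0.04 = 99.004; total area S = 1870.0 m².
ᾱ = 0.0529, so room constant R = A/(1−ᾱ) = 104.534 m².
Lp = Lw + 10 log₁₀(4/R) = 103.9 -14.17 = 89.7 dB.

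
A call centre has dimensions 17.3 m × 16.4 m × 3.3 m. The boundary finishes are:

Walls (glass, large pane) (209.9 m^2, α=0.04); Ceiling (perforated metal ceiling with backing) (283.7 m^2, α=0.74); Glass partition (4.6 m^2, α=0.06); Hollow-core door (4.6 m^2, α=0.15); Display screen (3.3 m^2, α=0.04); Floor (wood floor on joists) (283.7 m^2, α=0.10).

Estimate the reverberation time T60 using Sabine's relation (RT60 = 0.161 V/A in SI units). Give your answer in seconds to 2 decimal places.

Equivalent absorption area: A = 209.9*0.04 + 283.7*0.74 + 4.6*0.06 + 4.6*0.15 + 3.3*0.04 + 283.7*0.10 = 247.802 m^2.
Volume V = 17.3 × 16.4 × 3.3 = 936.276 m³.
T = 0.161 V/A = 0.161·936.276/247.802 = 0.61 s.

0.61 s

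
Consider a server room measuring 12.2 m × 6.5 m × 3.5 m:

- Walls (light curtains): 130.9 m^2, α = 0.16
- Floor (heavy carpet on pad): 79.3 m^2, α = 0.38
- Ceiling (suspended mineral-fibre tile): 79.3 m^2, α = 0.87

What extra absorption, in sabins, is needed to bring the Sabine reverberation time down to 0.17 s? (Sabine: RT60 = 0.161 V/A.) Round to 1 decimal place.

A₁ = Σ Sᵢαᵢ = 130.9·0.16 + 79.3·0.38 + 79.3·0.87 = 120.069 sabins.
Target A₂ = 0.161·277.55/0.17 = 262.856 sabins (V = 277.55 m³).
Shortfall: 262.856 − 120.069 = 142.8 sabins.

142.8 sabins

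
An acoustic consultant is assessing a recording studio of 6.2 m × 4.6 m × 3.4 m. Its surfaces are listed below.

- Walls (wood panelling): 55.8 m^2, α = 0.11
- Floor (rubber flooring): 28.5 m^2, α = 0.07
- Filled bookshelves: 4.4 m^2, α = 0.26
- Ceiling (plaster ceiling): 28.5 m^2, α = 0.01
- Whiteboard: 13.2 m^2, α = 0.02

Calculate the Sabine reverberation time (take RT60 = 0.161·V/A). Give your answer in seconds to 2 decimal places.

1.59 s

A = Σ Sᵢαᵢ = 55.8*0.11 + 28.5*0.07 + 4.4*0.26 + 28.5*0.01 + 13.2*0.02 = 9.826 sabins.
V = 6.2·4.6·3.4 = 96.968 m³.
RT60 = 0.161 · V / A = 0.161 × 96.968 / 9.826 = 1.59 s.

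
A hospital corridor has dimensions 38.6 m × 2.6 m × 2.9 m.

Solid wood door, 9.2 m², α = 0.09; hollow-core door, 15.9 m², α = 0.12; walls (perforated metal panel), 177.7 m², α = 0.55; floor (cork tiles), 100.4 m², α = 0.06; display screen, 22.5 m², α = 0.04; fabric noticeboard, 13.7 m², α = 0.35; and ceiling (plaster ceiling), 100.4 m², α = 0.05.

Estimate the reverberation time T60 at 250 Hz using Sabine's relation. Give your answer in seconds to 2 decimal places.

0.40 seconds

A = Σ Sᵢαᵢ = 9.2*0.09 + 15.9*0.12 + 177.7*0.55 + 100.4*0.06 + 22.5*0.04 + 13.7*0.35 + 100.4*0.05 = 117.210 sabins.
V = 38.6·2.6·2.9 = 291.044 m³.
T = 0.161 V/A = 0.161·291.044/117.210 = 0.40 s.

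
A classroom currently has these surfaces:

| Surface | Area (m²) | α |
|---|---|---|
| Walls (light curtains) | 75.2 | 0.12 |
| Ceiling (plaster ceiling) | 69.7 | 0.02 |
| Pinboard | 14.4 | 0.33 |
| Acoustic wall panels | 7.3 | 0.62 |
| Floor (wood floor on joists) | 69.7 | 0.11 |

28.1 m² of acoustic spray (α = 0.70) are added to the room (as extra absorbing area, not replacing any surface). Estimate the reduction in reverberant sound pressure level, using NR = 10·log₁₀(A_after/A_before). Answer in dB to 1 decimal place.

2.4 dB

Summing Sᵢαᵢ: 9.024 + 1.394 + 4.752 + 4.526 + 7.667 → A_before = 27.363 sabins.
Treatment contributes 28.1·0.70 = 19.670 sabins.
A_after = 27.363 + 19.670 = 47.033 sabins.
NR = 10·log₁₀(47.033/27.363) = 2.4 dB.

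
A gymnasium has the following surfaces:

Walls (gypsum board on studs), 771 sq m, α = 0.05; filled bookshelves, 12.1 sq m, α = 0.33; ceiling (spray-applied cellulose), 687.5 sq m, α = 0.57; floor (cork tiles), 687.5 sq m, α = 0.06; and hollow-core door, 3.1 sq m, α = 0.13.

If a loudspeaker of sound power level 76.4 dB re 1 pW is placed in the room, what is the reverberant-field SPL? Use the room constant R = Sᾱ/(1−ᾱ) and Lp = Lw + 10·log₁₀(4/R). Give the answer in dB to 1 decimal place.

54.6 dB

A = 476.071 sabins; S = 2161.2 sq m.
ᾱ = 0.2203, so room constant R = A/(1−ᾱ) = 610.582 sq m.
Lp = Lw + 10 log₁₀(4/R) = 76.4 -21.84 = 54.6 dB.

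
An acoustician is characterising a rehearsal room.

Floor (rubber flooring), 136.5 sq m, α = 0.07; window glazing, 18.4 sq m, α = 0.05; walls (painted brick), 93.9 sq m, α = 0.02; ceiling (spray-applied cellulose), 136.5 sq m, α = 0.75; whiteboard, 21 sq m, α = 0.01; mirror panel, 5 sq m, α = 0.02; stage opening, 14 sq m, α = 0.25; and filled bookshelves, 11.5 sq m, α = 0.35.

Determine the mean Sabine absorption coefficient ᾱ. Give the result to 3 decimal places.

Total surface area S = 436.8 sq m.
Σ(Sᵢαᵢ) = 136.5×0.07 + 18.4×0.05 + 93.9×0.02 + 136.5×0.75 + 21×0.01 + 5×0.02 + 14×0.25 + 11.5×0.35 = 122.563.
ᾱ = A/S = 0.281.

0.281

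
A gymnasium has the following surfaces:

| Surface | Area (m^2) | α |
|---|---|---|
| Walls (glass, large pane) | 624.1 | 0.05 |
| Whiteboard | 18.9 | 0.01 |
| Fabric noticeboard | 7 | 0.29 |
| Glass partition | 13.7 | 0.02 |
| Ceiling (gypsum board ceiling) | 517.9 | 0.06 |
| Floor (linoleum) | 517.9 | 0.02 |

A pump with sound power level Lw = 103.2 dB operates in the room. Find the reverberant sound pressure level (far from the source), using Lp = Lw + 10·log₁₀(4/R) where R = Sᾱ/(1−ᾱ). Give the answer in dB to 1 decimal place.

A = 75.130 sabins; S = 1699.5 m^2.
ᾱ = 75.130/1699.5 = 0.0442; R = Sᾱ/(1−ᾱ) = 75.130/(1−0.0442) = 78.604 m^2.
Lp = 103.2 + 10·log₁₀(4/78.604) = 103.2 + (-12.93) = 90.3 dB.

90.3 dB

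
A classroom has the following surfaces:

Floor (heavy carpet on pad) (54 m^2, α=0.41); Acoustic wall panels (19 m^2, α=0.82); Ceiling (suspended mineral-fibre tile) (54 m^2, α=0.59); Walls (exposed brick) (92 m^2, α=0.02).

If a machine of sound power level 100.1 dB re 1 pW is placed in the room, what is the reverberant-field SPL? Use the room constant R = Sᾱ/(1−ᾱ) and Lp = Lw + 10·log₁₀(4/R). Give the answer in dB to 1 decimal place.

A = 71.420 sabins; S = 219.0 m^2.
ᾱ = 0.3261, so room constant R = A/(1−ᾱ) = 105.980 m^2.
Lp = 100.1 + 10·log₁₀(4/105.980) = 100.1 + (-14.23) = 85.9 dB.

85.9 dB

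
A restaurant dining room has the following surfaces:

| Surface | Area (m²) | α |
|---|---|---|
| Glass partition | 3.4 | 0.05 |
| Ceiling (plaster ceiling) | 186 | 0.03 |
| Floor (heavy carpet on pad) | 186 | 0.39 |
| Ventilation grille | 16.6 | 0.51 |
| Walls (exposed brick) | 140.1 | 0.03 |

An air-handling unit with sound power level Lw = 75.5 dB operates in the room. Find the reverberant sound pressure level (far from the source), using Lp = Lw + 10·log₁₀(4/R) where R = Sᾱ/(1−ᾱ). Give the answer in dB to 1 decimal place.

61.1 dB

A = 90.959 sabins; S = 532.1 m².
ᾱ = 0.1709, so room constant R = A/(1−ᾱ) = 109.708 m².
Lp = Lw + 10 log₁₀(4/R) = 75.5 -14.38 = 61.1 dB.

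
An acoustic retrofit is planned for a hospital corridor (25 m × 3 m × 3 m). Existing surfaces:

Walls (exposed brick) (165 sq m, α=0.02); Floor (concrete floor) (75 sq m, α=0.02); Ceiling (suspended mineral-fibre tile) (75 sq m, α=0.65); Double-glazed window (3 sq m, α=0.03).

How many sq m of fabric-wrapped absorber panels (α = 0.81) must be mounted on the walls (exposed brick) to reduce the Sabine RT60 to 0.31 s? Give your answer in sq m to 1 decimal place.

Total absorption A₁ = 165*0.02 + 75*0.02 + 75*0.65 + 3*0.03
  = 3.300 + 1.500 + 48.750 + 0.090 = 53.640 sq m sabins.
Required A₂ = 0.161·225/0.31 = 116.855 sabins.
Absorption to add: 116.855 − 53.640 = 63.215 sabins.
Net gain per sq m: Δα = 0.81 − 0.02 = 0.79.
Panel area = 63.215 / 0.79 = 80.0 sq m.

80.0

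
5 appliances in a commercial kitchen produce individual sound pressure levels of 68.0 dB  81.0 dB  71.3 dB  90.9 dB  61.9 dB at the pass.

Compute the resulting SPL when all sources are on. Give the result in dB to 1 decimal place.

91.4 dB

Sum in the linear (power) domain: Σ 10^(Lᵢ/10) = 10^(68.0/10) + 10^(81.0/10) + 10^(71.3/10) + 10^(90.9/10) + 10^(61.9/10) = 1.378e+09.
Back to dB: 10·log₁₀ Σ = 91.4 dB.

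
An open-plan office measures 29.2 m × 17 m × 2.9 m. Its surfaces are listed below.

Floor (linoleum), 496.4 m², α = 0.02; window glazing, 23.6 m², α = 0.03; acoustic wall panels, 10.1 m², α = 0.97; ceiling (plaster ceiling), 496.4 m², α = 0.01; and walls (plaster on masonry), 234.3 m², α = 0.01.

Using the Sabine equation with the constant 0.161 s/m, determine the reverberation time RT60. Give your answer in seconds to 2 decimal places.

A = Σ Sᵢαᵢ = 496.4×0.02 + 23.6×0.03 + 10.1×0.97 + 496.4×0.01 + 234.3×0.01 = 27.740 sabins.
Volume V = 29.2 × 17 × 2.9 = 1439.56 m³.
T = 0.161 V/A = 0.161·1439.56/27.740 = 8.36 s.

8.36 s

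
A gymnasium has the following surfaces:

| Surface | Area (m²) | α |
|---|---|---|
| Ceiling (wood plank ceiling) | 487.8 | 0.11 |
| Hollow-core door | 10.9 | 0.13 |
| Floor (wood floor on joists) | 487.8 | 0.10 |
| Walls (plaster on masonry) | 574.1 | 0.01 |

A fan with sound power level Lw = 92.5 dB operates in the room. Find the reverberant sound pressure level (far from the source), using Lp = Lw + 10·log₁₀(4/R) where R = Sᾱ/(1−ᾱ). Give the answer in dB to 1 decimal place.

A = 109.596 sabins; S = 1560.6 m².
ᾱ = 0.0702, so room constant R = A/(1−ᾱ) = 117.871 m².
Lp = 92.5 + 10·log₁₀(4/117.871) = 92.5 + (-14.69) = 77.8 dB.

77.8 dB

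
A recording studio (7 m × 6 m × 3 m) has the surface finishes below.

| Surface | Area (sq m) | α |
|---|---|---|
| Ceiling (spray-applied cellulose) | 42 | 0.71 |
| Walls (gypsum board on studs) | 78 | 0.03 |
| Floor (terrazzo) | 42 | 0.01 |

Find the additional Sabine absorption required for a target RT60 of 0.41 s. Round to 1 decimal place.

Equivalent absorption area: A₁ = 42·0.71 + 78·0.03 + 42·0.01 = 32.580 sq m.
V = 126 m³. Required absorption A₂ = 0.161 × 126 / 0.41 = 49.478 sabins.
Shortfall: 49.478 − 32.580 = 16.9 sabins.

16.9 sabins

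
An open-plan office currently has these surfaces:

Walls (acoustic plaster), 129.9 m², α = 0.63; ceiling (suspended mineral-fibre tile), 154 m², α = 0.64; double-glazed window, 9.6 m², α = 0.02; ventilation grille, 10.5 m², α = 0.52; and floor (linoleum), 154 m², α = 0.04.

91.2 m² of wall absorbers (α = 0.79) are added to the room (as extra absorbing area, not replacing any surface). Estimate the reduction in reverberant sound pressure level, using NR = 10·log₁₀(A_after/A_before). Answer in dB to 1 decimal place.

Equivalent absorption area: A_before = 129.9×0.63 + 154×0.64 + 9.6×0.02 + 10.5×0.52 + 154×0.04 = 192.209 m².
Treatment contributes 91.2·0.79 = 72.048 sabins.
A_after = 192.209 + 72.048 = 264.257 sabins.
NR = 10·log₁₀(264.257/192.209) = 1.4 dB.

1.4 dB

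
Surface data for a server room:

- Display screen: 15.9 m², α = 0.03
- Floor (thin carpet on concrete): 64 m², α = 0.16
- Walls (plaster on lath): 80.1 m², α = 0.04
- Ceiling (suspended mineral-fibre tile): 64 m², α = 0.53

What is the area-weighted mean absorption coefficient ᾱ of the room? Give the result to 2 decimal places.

Total surface area S = 224.0 m².
A = 15.9*0.03 + 64*0.16 + 80.1*0.04 + 64*0.53 = 47.841 sabins.
ᾱ = 47.841 / 224.0 = 0.21.

0.21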